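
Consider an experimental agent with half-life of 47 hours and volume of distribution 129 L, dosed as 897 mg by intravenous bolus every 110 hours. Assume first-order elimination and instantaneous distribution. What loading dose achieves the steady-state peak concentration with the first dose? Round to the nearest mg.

1118 mg

f = (1/2)^(110/47) ≈ 0.197452; accumulation ratio R = 1/(1−f) ≈ 1.24603.
Loading dose to hit Cmax,ss on first dose: D_load = D_maint·R ≈ 897 × 1.24603 ≈ 1117.69 mg.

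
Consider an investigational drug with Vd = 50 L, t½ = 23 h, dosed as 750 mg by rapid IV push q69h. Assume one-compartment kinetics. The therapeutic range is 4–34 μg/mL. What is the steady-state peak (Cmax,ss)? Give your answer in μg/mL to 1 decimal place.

The dosing interval is 3 half-lives, so f = 2^(−3) = 0.125.
Accumulation ratio R = 1/(1 − f) = 1/0.875 = 8/7.
Single-dose peak C₀ = D/Vd = 750/50 = 15 μg/mL.
Steady-state peak Cmax,ss = C₀·R = 15 × 8/7 ≈ 17.143 μg/mL.
Peak 17.1 μg/mL vs MTC 34 μg/mL: below toxic threshold.

17.1 μg/mL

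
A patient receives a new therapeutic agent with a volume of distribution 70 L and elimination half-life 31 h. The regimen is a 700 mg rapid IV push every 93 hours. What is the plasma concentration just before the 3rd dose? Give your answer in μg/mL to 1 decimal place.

f = (1/2)^(τ/t½) = (1/2)^(93/31) ≈ 0.1250.
C₀ = D/Vd = 700/70 ≈ 10.000 μg/mL.
Before the 3rd dose, 2 doses have been given. Superposition: Cmin = C₀·(f + f²).
≈ 10.000 × (0.1250 + 0.0156) ≈ 10.000 × 0.1406 ≈ 1.406 μg/mL.

1.4 μg/mL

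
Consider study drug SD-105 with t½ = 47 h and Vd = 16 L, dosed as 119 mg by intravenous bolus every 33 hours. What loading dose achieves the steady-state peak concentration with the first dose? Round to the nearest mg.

f = (1/2)^(33/47) ≈ 0.614665; accumulation ratio R = 1/(1−f) ≈ 2.59514.
Loading dose to hit Cmax,ss on first dose: D_load = D_maint·R ≈ 119 × 2.59514 ≈ 308.82 mg.

309 mg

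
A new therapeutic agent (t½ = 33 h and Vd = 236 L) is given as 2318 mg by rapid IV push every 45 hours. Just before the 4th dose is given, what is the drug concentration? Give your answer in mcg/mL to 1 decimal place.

5.9 mcg/mL

f = (1/2)^(τ/t½) = (1/2)^(45/33) ≈ 0.3886.
C₀ = D/Vd = 2318/236 ≈ 9.822 mcg/mL.
Before the 4th dose, 3 doses have been given. Superposition: Cmin = C₀·(f + f² + … + f^3).
≈ 9.822 × (0.3886 + 0.1510 + 0.0587) ≈ 9.822 × 0.5983 ≈ 5.877 mcg/mL.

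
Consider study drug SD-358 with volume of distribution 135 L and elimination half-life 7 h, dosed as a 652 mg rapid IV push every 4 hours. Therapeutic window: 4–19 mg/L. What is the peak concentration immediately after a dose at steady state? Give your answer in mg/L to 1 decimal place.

14.8 mg/L

Over one 4-h interval, 4/7 ≈ 0.57143 half-lives elapse, leaving f ≈ 0.6730 of each dose.
At steady state, accumulation factor R = 1/(1 − e^(−kτ)) ≈ 3.0581.
Single-dose peak C₀ = D/Vd = 652/135 ≈ 4.830 mg/L.
Steady-state peak Cmax,ss = C₀·R ≈ 4.830 × 3.0581 ≈ 14.771 mg/L.
Peak 14.8 mg/L vs MTC 19 mg/L: below toxic threshold.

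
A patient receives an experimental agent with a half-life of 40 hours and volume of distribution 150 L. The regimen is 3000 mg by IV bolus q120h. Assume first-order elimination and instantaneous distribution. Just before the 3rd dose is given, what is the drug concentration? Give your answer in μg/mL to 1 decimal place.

2.8 μg/mL

f = (1/2)^(τ/t½) = (1/2)^(120/40) ≈ 0.1250.
C₀ = D/Vd = 3000/150 ≈ 20.000 μg/mL.
Before the 3rd dose, 2 doses have been given. Superposition: Cmin = C₀·(f + f²).
≈ 20.000 × (0.1250 + 0.0156) ≈ 20.000 × 0.1406 ≈ 2.812 μg/mL.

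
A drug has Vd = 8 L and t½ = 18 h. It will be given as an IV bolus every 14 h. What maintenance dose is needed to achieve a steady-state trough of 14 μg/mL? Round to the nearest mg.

80 mg

τ/t½ = 14/18 ≈ 0.77778, so f = (1/2)^(14/18) ≈ 0.583265.
Cmin,ss = (D/Vd)·f/(1−f), so D = Cmin,ss·Vd·(1−f)/f.
D = 14 × 8 × (1−f)/f ≈ 14 × 8 × 0.71449 ≈ 80.02 mg.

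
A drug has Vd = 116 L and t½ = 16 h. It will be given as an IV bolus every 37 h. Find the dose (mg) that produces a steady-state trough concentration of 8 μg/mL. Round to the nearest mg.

τ/t½ = 37/16 ≈ 2.3125, so f = (1/2)^(37/16) ≈ 0.201311.
Cmin,ss = (D/Vd)·f/(1−f), so D = Cmin,ss·Vd·(1−f)/f.
D = 8 × 116 × (1−f)/f ≈ 8 × 116 × 3.96744 ≈ 3681.78 mg.

3682 mg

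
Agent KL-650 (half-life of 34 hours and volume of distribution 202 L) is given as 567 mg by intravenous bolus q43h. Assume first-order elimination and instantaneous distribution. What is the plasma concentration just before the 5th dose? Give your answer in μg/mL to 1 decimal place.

1.9 μg/mL

f = (1/2)^(τ/t½) = (1/2)^(43/34) ≈ 0.4162.
C₀ = D/Vd = 567/202 ≈ 2.807 μg/mL.
Before the 5th dose, 4 doses have been given. Superposition: Cmin = C₀·(f + f² + … + f^4).
≈ 2.807 × (0.4162 + 0.1732 + 0.0721 + 0.0300) ≈ 2.807 × 0.6915 ≈ 1.941 μg/mL.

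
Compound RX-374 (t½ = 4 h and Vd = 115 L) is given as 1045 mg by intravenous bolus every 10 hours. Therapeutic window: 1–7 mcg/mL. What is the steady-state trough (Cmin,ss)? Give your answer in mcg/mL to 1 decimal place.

2.0 mcg/mL

Over one 10-h interval, 10/4 ≈ 2.5 half-lives elapse, leaving f ≈ 0.1768 of each dose.
Each bolus raises the concentration by D/Vd = 1045/115 ≈ 9.087 mcg/mL.
Steady-state trough Cmin,ss = C₀·f/(1−f) ≈ 9.087 × 0.1768/0.8232 ≈ 1.952 mcg/mL.
Trough 2.0 mcg/mL vs MEC 1 mcg/mL: adequate.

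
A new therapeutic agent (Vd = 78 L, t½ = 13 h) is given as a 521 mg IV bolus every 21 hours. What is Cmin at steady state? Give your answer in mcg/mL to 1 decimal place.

3.2 mcg/mL

τ/t½ = 21/13 ≈ 1.6154, so fraction remaining f = (1/2)^(21/13) ≈ 0.3264.
Each bolus raises the concentration by D/Vd = 521/78 ≈ 6.679 mcg/mL.
Steady-state trough Cmin,ss = C₀·f/(1−f) ≈ 6.679 × 0.3264/0.6736 ≈ 3.236 mcg/mL.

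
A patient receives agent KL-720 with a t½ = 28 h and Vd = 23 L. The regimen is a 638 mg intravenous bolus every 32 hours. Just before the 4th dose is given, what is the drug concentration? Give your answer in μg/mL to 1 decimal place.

20.8 μg/mL

f = (1/2)^(τ/t½) = (1/2)^(32/28) ≈ 0.4529.
C₀ = D/Vd = 638/23 ≈ 27.739 μg/mL.
Before the 4th dose, 3 doses have been given. Superposition: Cmin = C₀·(f + f² + … + f^3).
≈ 27.739 × (0.4529 + 0.2051 + 0.0929) ≈ 27.739 × 0.7509 ≈ 20.829 μg/mL.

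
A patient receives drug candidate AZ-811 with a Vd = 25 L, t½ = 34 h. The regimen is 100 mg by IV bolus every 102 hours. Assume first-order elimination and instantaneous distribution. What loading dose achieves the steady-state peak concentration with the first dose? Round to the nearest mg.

114 mg

f = (1/2)^(102/34) ≈ 0.125000; accumulation ratio R = 1/(1−f) ≈ 1.14286.
Loading dose to hit Cmax,ss on first dose: D_load = D_maint·R ≈ 100 × 1.14286 ≈ 114.29 mg.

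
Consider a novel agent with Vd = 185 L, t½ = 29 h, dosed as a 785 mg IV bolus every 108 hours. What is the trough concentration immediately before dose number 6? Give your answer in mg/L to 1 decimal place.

0.3 mg/L

f = (1/2)^(τ/t½) = (1/2)^(108/29) ≈ 0.0757.
C₀ = D/Vd = 785/185 ≈ 4.243 mg/L.
Before the 6th dose, 5 doses have been given. Superposition: Cmin = C₀·(f + f² + … + f^5).
≈ 4.243 × (0.0757 + 0.0057 + 0.0004 + 0.0000 + 0.0000) ≈ 4.243 × 0.0818 ≈ 0.347 mg/L.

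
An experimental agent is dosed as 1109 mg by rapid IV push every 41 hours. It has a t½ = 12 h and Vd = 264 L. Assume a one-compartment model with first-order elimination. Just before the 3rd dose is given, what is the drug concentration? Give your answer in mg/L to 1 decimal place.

f = (1/2)^(τ/t½) = (1/2)^(41/12) ≈ 0.0936.
C₀ = D/Vd = 1109/264 ≈ 4.201 mg/L.
Before the 3rd dose, 2 doses have been given. Superposition: Cmin = C₀·(f + f²).
≈ 4.201 × (0.0936 + 0.0088) ≈ 4.201 × 0.1024 ≈ 0.430 mg/L.

0.4 mg/L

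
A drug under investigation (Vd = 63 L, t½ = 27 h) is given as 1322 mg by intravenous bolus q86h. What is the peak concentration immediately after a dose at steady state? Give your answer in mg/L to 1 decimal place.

τ/t½ = 86/27 ≈ 3.1852, so fraction remaining f = (1/2)^(86/27) ≈ 0.1099.
At steady state, accumulation factor R = 1/(1 − e^(−kτ)) ≈ 1.1235.
Single-dose peak C₀ = D/Vd = 1322/63 ≈ 20.984 mg/L.
Steady-state peak Cmax,ss = C₀·R ≈ 20.984 × 1.1235 ≈ 23.576 mg/L.

23.6 mg/L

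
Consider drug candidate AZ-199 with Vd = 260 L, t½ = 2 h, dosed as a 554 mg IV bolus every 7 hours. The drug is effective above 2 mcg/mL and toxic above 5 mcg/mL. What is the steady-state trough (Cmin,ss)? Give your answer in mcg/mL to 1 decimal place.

k = ln2/t½ = ln2/2 ≈ 0.346574 h⁻¹; fraction remaining f = e^(−kτ) = e^(−0.346574×7) ≈ 0.0884.
Each bolus raises the concentration by D/Vd = 554/260 ≈ 2.131 mcg/mL.
Steady-state trough Cmin,ss = C₀·f/(1−f) ≈ 2.131 × 0.0884/0.9116 ≈ 0.207 mcg/mL.
Trough 0.2 mcg/mL vs MEC 2 mcg/mL: subtherapeutic.

0.2 mcg/mL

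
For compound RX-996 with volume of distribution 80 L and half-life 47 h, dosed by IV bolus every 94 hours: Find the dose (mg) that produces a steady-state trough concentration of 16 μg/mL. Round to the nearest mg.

3840 mg

τ/t½ = 94/47 ≈ 2, so f = (1/2)^(94/47) ≈ 0.250000.
Cmin,ss = (D/Vd)·f/(1−f), so D = Cmin,ss·Vd·(1−f)/f.
D = 16 × 80 × (1−f)/f ≈ 16 × 80 × 3.00000 ≈ 3840.00 mg.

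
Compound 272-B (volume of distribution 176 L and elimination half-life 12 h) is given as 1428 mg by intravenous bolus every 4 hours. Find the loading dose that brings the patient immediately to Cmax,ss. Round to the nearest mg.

6922 mg

f = (1/2)^(4/12) ≈ 0.793701; accumulation ratio R = 1/(1−f) ≈ 4.84733.
Loading dose to hit Cmax,ss on first dose: D_load = D_maint·R ≈ 1428 × 4.84733 ≈ 6921.99 mg.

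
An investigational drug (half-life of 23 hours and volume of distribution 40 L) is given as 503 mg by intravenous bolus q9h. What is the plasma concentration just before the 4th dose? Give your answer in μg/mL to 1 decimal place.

f = (1/2)^(τ/t½) = (1/2)^(9/23) ≈ 0.7624.
C₀ = D/Vd = 503/40 ≈ 12.575 μg/mL.
Before the 4th dose, 3 doses have been given. Superposition: Cmin = C₀·(f + f² + … + f^3).
≈ 12.575 × (0.7624 + 0.5813 + 0.4431) ≈ 12.575 × 1.7868 ≈ 22.469 μg/mL.

22.5 μg/mL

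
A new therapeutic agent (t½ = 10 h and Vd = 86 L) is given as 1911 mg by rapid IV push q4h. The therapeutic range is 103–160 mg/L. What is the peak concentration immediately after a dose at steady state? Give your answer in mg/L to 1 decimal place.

91.8 mg/L

Over one 4-h interval, 4/10 ≈ 0.4 half-lives elapse, leaving f ≈ 0.7579 of each dose.
At steady state, accumulation factor R = 1/(1 − e^(−kτ)) ≈ 4.1305.
Single-dose peak C₀ = D/Vd = 1911/86 ≈ 22.221 mg/L.
Cmax,ss = C₀/(1 − f) ≈ 22.221/0.2421 ≈ 91.784 mg/L.
Peak 91.8 mg/L vs MTC 160 mg/L: below toxic threshold.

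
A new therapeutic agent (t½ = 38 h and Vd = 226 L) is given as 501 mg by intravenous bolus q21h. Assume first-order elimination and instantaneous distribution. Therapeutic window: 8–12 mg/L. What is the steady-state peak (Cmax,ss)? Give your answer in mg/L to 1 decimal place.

7.0 mg/L

τ/t½ = 21/38 ≈ 0.55263, so fraction remaining f = (1/2)^(21/38) ≈ 0.6818.
At steady state, accumulation factor R = 1/(1 − e^(−kτ)) ≈ 3.1427.
Each bolus raises the concentration by D/Vd = 501/226 ≈ 2.217 mg/L.
Steady-state peak Cmax,ss = C₀·R ≈ 2.217 × 3.1427 ≈ 6.967 mg/L.
Peak 7.0 mg/L vs MTC 12 mg/L: below toxic threshold.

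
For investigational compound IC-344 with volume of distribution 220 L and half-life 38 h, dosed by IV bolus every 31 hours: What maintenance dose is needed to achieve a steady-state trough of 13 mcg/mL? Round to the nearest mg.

τ/t½ = 31/38 ≈ 0.81579, so f = (1/2)^(31/38) ≈ 0.568098.
Cmin,ss = (D/Vd)·f/(1−f), so D = Cmin,ss·Vd·(1−f)/f.
D = 13 × 220 × (1−f)/f ≈ 13 × 220 × 0.76026 ≈ 2174.34 mg.

2174 mg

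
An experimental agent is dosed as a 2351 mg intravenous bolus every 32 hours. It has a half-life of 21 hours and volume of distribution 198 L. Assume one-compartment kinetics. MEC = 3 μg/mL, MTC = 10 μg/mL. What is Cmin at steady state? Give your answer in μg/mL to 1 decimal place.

Over one 32-h interval, 32/21 ≈ 1.5238 half-lives elapse, leaving f ≈ 0.3478 of each dose.
Each bolus raises the concentration by D/Vd = 2351/198 ≈ 11.874 μg/mL.
Steady-state trough Cmin,ss = C₀·f/(1−f) ≈ 11.874 × 0.3478/0.6522 ≈ 6.332 μg/mL.
Trough 6.3 μg/mL vs MEC 3 μg/mL: adequate.

6.3 μg/mL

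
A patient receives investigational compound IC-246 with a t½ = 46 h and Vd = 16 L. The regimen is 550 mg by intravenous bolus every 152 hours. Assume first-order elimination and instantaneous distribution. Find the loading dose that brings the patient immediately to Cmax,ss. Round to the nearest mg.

f = (1/2)^(152/46) ≈ 0.101226; accumulation ratio R = 1/(1−f) ≈ 1.11263.
Loading dose to hit Cmax,ss on first dose: D_load = D_maint·R ≈ 550 × 1.11263 ≈ 611.95 mg.

612 mg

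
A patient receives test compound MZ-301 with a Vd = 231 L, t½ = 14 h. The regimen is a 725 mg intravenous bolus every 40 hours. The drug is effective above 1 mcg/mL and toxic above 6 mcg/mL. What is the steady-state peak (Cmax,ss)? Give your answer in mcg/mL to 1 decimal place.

3.6 mcg/mL

τ/t½ = 40/14 ≈ 2.8571, so fraction remaining f = (1/2)^(40/14) ≈ 0.1380.
At steady state, accumulation factor R = 1/(1 − e^(−kτ)) ≈ 1.1601.
Each bolus raises the concentration by D/Vd = 725/231 ≈ 3.139 mcg/mL.
Steady-state peak Cmax,ss = C₀·R ≈ 3.139 × 1.1601 ≈ 3.642 mcg/mL.
Peak 3.6 mcg/mL vs MTC 6 mcg/mL: below toxic threshold.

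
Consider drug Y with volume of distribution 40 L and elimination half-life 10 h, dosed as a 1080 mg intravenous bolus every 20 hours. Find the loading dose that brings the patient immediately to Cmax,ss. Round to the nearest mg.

1440 mg

f = (1/2)^(20/10) ≈ 0.250000; accumulation ratio R = 1/(1−f) ≈ 1.33333.
Loading dose to hit Cmax,ss on first dose: D_load = D_maint·R ≈ 1080 × 1.33333 ≈ 1440.00 mg.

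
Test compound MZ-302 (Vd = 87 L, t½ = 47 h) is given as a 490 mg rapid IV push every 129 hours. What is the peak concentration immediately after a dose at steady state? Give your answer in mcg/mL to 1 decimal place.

τ/t½ = 129/47 ≈ 2.7447, so fraction remaining f = (1/2)^(129/47) ≈ 0.1492.
At steady state, accumulation factor R = 1/(1 − e^(−kτ)) ≈ 1.1754.
Single-dose peak C₀ = D/Vd = 490/87 ≈ 5.632 mcg/mL.
Cmax,ss = C₀/(1 − f) ≈ 5.632/0.8508 ≈ 6.620 mcg/mL.

6.6 mcg/mL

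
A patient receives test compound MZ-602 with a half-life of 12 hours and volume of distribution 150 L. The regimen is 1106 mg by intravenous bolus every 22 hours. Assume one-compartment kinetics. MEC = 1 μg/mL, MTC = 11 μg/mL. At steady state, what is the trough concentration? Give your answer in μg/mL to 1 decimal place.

2.9 μg/mL

τ/t½ = 22/12 ≈ 1.8333, so fraction remaining f = (1/2)^(22/12) ≈ 0.2806.
At steady state, accumulation factor R = 1/(1 − e^(−kτ)) ≈ 1.3900.
Single-dose peak C₀ = D/Vd = 1106/150 ≈ 7.373 μg/mL.
Steady-state peak Cmax,ss = C₀·R ≈ 7.373 × 1.3900 ≈ 10.248 μg/mL.
One interval later, Cmin,ss = Cmax,ss·e^(−kτ) ≈ 10.248 × 0.2806 ≈ 2.876 μg/mL.
Trough 2.9 μg/mL vs MEC 1 μg/mL: adequate.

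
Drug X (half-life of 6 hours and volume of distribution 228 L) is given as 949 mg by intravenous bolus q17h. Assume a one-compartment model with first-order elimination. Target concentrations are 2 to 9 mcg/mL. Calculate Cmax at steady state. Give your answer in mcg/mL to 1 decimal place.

τ/t½ = 17/6 ≈ 2.8333, so fraction remaining f = (1/2)^(17/6) ≈ 0.1403.
Accumulation ratio R = 1/(1 − f) ≈ 1/0.8597 ≈ 1.1632.
Single-dose peak C₀ = D/Vd = 949/228 ≈ 4.162 mcg/mL.
Steady-state peak Cmax,ss = C₀·R ≈ 4.162 × 1.1632 ≈ 4.841 mcg/mL.
Peak 4.8 mcg/mL vs MTC 9 mcg/mL: below toxic threshold.

4.8 mcg/mL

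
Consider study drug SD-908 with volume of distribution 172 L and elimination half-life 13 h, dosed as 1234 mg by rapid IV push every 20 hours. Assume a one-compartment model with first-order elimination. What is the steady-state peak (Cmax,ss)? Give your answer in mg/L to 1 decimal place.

k = ln2/t½ = ln2/13 ≈ 0.053319 h⁻¹; fraction remaining f = e^(−kτ) = e^(−0.053319×20) ≈ 0.3443.
Accumulation ratio R = 1/(1 − f) ≈ 1/0.6557 ≈ 1.5251.
Each bolus raises the concentration by D/Vd = 1234/172 ≈ 7.174 mg/L.
Steady-state peak Cmax,ss = C₀·R ≈ 7.174 × 1.5251 ≈ 10.941 mg/L.

10.9 mg/L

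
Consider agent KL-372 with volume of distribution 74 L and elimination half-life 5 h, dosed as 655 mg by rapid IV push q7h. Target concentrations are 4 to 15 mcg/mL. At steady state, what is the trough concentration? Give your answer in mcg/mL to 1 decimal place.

k = ln2/t½ = ln2/5 ≈ 0.138629 h⁻¹; fraction remaining f = e^(−kτ) = e^(−0.138629×7) ≈ 0.3789.
At steady state, accumulation factor R = 1/(1 − e^(−kτ)) ≈ 1.6100.
Single-dose peak C₀ = D/Vd = 655/74 ≈ 8.851 mcg/mL.
Steady-state peak Cmax,ss = C₀·R ≈ 8.851 × 1.6100 ≈ 14.250 mcg/mL.
One interval later, Cmin,ss = Cmax,ss·e^(−kτ) ≈ 14.250 × 0.3789 ≈ 5.399 mcg/mL.
Trough 5.4 mcg/mL vs MEC 4 mcg/mL: adequate.

5.4 mcg/mL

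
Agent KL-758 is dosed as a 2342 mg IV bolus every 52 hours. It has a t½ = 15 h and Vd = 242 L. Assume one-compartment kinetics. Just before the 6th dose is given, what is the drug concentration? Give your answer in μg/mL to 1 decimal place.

f = (1/2)^(τ/t½) = (1/2)^(52/15) ≈ 0.0905.
C₀ = D/Vd = 2342/242 ≈ 9.678 μg/mL.
Before the 6th dose, 5 doses have been given. Superposition: Cmin = C₀·(f + f² + … + f^5).
≈ 9.678 × (0.0905 + 0.0082 + 0.0007 + 0.0001 + 0.0000) ≈ 9.678 × 0.0995 ≈ 0.963 μg/mL.

1.0 μg/mL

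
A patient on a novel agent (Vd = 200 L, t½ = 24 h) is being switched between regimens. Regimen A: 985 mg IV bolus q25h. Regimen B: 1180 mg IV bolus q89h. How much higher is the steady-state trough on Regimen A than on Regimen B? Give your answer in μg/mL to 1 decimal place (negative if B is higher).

Regimen A: f = (1/2)^(25/24) ≈ 0.4858; Cmin,ss = (985/200)·f/(1−f) ≈ 4.653 μg/mL.
Regimen B: f = (1/2)^(89/24) ≈ 0.0765; Cmin,ss = (1180/200)·f/(1−f) ≈ 0.489 μg/mL.
Difference ≈ 4.653 − 0.489 ≈ 4.164 μg/mL.

4.2 μg/mL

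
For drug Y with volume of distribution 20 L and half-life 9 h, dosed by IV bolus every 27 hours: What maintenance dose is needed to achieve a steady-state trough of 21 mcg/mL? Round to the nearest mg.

2940 mg

τ/t½ = 27/9 ≈ 3, so f = (1/2)^(27/9) ≈ 0.125000.
Cmin,ss = (D/Vd)·f/(1−f), so D = Cmin,ss·Vd·(1−f)/f.
D = 21 × 20 × (1−f)/f ≈ 21 × 20 × 7.00000 ≈ 2940.00 mg.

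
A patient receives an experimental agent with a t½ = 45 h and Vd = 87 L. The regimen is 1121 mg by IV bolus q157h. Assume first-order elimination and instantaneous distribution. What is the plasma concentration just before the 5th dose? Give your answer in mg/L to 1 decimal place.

1.3 mg/L

f = (1/2)^(τ/t½) = (1/2)^(157/45) ≈ 0.0891.
C₀ = D/Vd = 1121/87 ≈ 12.885 mg/L.
Before the 5th dose, 4 doses have been given. Superposition: Cmin = C₀·(f + f² + … + f^4).
≈ 12.885 × (0.0891 + 0.0079 + 0.0007 + 0.0001) ≈ 12.885 × 0.0978 ≈ 1.260 mg/L.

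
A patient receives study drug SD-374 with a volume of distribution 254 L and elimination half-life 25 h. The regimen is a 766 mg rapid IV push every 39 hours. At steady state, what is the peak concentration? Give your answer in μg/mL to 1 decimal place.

4.6 μg/mL

Over one 39-h interval, 39/25 ≈ 1.56 half-lives elapse, leaving f ≈ 0.3392 of each dose.
Accumulation ratio R = 1/(1 − f) ≈ 1/0.6608 ≈ 1.5133.
Each bolus raises the concentration by D/Vd = 766/254 ≈ 3.016 μg/mL.
Cmax,ss = C₀/(1 − f) ≈ 3.016/0.6608 ≈ 4.564 μg/mL.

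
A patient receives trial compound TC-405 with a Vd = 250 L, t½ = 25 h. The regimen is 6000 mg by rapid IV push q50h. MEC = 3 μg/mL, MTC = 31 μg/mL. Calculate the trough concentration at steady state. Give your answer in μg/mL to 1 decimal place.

τ = 50 h = 2 half-lives, so f = (1/2)^2 = 0.25.
Accumulation ratio R = 1/(1 − f) = 1/0.75 = 4/3.
Single-dose peak C₀ = D/Vd = 6000/250 = 24 μg/mL.
Steady-state peak Cmax,ss = C₀·R = 24 × 4/3 ≈ 32.000 μg/mL.
Steady-state trough Cmin,ss = Cmax,ss·f ≈ 32.000 × 0.25 ≈ 8.000 μg/mL.
Trough 8.0 μg/mL vs MEC 3 μg/mL: adequate.

8.0 μg/mL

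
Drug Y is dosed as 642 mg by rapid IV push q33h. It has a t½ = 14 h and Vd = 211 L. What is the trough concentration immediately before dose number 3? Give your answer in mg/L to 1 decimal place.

f = (1/2)^(τ/t½) = (1/2)^(33/14) ≈ 0.1952.
C₀ = D/Vd = 642/211 ≈ 3.043 mg/L.
Before the 3rd dose, 2 doses have been given. Superposition: Cmin = C₀·(f + f²).
≈ 3.043 × (0.1952 + 0.0381) ≈ 3.043 × 0.2333 ≈ 0.710 mg/L.

0.7 mg/L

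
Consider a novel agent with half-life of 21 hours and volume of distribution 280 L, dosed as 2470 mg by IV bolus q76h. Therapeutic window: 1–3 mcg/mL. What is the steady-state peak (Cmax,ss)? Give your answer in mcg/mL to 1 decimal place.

9.6 mcg/mL

τ/t½ = 76/21 ≈ 3.619, so fraction remaining f = (1/2)^(76/21) ≈ 0.0814.
Accumulation ratio R = 1/(1 − f) ≈ 1/0.9186 ≈ 1.0886.
Single-dose peak C₀ = D/Vd = 2470/280 ≈ 8.821 mcg/mL.
Cmax,ss = C₀/(1 − f) ≈ 8.821/0.9186 ≈ 9.603 mcg/mL.
Peak 9.6 mcg/mL vs MTC 3 mcg/mL: exceeds toxic threshold.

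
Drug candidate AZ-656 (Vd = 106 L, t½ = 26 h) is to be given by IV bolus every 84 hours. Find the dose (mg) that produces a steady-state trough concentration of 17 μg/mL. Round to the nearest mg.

τ/t½ = 84/26 ≈ 3.2308, so f = (1/2)^(84/26) ≈ 0.106523.
Cmin,ss = (D/Vd)·f/(1−f), so D = Cmin,ss·Vd·(1−f)/f.
D = 17 × 106 × (1−f)/f ≈ 17 × 106 × 8.38764 ≈ 15114.53 mg.

15115 mg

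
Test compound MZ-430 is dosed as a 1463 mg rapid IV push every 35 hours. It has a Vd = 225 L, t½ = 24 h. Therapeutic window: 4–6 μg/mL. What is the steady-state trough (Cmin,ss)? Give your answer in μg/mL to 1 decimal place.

3.7 μg/mL

Over one 35-h interval, 35/24 ≈ 1.4583 half-lives elapse, leaving f ≈ 0.3639 of each dose.
Each bolus raises the concentration by D/Vd = 1463/225 ≈ 6.502 μg/mL.
Steady-state trough Cmin,ss = C₀·f/(1−f) ≈ 6.502 × 0.3639/0.6361 ≈ 3.720 μg/mL.
Trough 3.7 μg/mL vs MEC 4 μg/mL: subtherapeutic.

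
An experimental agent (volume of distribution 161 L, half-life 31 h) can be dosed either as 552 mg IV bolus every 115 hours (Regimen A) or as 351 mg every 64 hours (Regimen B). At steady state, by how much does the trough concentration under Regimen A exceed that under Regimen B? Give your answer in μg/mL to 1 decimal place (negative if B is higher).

Regimen A: f = (1/2)^(115/31) ≈ 0.0764; Cmin,ss = (552/161)·f/(1−f) ≈ 0.284 μg/mL.
Regimen B: f = (1/2)^(64/31) ≈ 0.2391; Cmin,ss = (351/161)·f/(1−f) ≈ 0.685 μg/mL.
Difference ≈ 0.284 − 0.685 ≈ -0.401 μg/mL.

-0.4 μg/mL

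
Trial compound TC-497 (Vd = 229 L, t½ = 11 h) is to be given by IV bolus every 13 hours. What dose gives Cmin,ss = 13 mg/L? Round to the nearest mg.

τ/t½ = 13/11 ≈ 1.1818, so f = (1/2)^(13/11) ≈ 0.440796.
Cmin,ss = (D/Vd)·f/(1−f), so D = Cmin,ss·Vd·(1−f)/f.
D = 13 × 229 × (1−f)/f ≈ 13 × 229 × 1.26862 ≈ 3776.68 mg.

3777 mg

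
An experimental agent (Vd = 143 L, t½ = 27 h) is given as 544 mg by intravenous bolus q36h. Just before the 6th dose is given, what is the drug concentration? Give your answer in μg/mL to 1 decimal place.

2.5 μg/mL

f = (1/2)^(τ/t½) = (1/2)^(36/27) ≈ 0.3969.
C₀ = D/Vd = 544/143 ≈ 3.804 μg/mL.
Before the 6th dose, 5 doses have been given. Superposition: Cmin = C₀·(f + f² + … + f^5).
≈ 3.804 × (0.3969 + 0.1575 + 0.0625 + 0.0248 + 0.0098) ≈ 3.804 × 0.6515 ≈ 2.478 μg/mL.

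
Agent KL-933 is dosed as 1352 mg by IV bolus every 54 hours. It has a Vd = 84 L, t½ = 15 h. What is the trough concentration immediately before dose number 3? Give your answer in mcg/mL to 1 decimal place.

f = (1/2)^(τ/t½) = (1/2)^(54/15) ≈ 0.0825.
C₀ = D/Vd = 1352/84 ≈ 16.095 mcg/mL.
Before the 3rd dose, 2 doses have been given. Superposition: Cmin = C₀·(f + f²).
≈ 16.095 × (0.0825 + 0.0068) ≈ 16.095 × 0.0893 ≈ 1.437 mcg/mL.

1.4 mcg/mL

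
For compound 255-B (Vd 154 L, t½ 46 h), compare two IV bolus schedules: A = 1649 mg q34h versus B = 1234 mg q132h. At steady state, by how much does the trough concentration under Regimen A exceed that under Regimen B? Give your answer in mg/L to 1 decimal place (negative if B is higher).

14.7 mg/L

Regimen A: f = (1/2)^(34/46) ≈ 0.5991; Cmin,ss = (1649/154)·f/(1−f) ≈ 16.002 mg/L.
Regimen B: f = (1/2)^(132/46) ≈ 0.1368; Cmin,ss = (1234/154)·f/(1−f) ≈ 1.270 mg/L.
Difference ≈ 16.002 − 1.270 ≈ 14.732 mg/L.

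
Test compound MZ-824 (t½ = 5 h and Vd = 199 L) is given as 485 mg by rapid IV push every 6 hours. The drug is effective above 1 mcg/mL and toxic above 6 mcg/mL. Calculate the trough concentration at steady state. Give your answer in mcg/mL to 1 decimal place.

1.9 mcg/mL

k = ln2/t½ = ln2/5 ≈ 0.138629 h⁻¹; fraction remaining f = e^(−kτ) = e^(−0.138629×6) ≈ 0.4353.
Each bolus raises the concentration by D/Vd = 485/199 ≈ 2.437 mcg/mL.
Steady-state trough Cmin,ss = C₀·f/(1−f) ≈ 2.437 × 0.4353/0.5647 ≈ 1.879 mcg/mL.
Trough 1.9 mcg/mL vs MEC 1 mcg/mL: adequate.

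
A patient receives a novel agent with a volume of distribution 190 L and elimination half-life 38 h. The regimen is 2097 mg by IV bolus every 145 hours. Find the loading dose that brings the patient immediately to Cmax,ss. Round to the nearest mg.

2257 mg

f = (1/2)^(145/38) ≈ 0.071012; accumulation ratio R = 1/(1−f) ≈ 1.07644.
Loading dose to hit Cmax,ss on first dose: D_load = D_maint·R ≈ 2097 × 1.07644 ≈ 2257.29 mg.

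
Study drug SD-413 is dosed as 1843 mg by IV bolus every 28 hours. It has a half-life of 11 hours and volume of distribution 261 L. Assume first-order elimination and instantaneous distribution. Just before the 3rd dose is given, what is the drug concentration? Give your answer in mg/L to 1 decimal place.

f = (1/2)^(τ/t½) = (1/2)^(28/11) ≈ 0.1713.
C₀ = D/Vd = 1843/261 ≈ 7.061 mg/L.
Before the 3rd dose, 2 doses have been given. Superposition: Cmin = C₀·(f + f²).
≈ 7.061 × (0.1713 + 0.0293) ≈ 7.061 × 0.2006 ≈ 1.416 mg/L.

1.4 mg/L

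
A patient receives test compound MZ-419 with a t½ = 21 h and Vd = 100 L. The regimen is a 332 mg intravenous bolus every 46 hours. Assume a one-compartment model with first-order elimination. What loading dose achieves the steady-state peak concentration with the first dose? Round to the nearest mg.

425 mg

f = (1/2)^(46/21) ≈ 0.219079; accumulation ratio R = 1/(1−f) ≈ 1.28054.
Loading dose to hit Cmax,ss on first dose: D_load = D_maint·R ≈ 332 × 1.28054 ≈ 425.14 mg.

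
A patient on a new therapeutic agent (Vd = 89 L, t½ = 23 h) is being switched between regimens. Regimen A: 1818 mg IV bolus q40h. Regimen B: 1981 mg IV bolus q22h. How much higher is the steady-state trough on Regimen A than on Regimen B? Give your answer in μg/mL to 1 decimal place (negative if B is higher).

-14.9 μg/mL

Regimen A: f = (1/2)^(40/23) ≈ 0.2996; Cmin,ss = (1818/89)·f/(1−f) ≈ 8.738 μg/mL.
Regimen B: f = (1/2)^(22/23) ≈ 0.5153; Cmin,ss = (1981/89)·f/(1−f) ≈ 23.664 μg/mL.
Difference ≈ 8.738 − 23.664 ≈ -14.926 μg/mL.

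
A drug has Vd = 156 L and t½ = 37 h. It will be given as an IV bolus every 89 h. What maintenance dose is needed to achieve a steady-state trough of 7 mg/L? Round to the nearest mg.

4693 mg

τ/t½ = 89/37 ≈ 2.4054, so f = (1/2)^(89/37) ≈ 0.188756.
Cmin,ss = (D/Vd)·f/(1−f), so D = Cmin,ss·Vd·(1−f)/f.
D = 7 × 156 × (1−f)/f ≈ 7 × 156 × 4.29784 ≈ 4693.24 mg.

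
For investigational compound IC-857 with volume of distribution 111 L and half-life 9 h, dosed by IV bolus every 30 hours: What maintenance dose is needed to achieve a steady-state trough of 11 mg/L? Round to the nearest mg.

11086 mg

τ/t½ = 30/9 ≈ 3.3333, so f = (1/2)^(30/9) ≈ 0.099213.
Cmin,ss = (D/Vd)·f/(1−f), so D = Cmin,ss·Vd·(1−f)/f.
D = 11 × 111 × (1−f)/f ≈ 11 × 111 × 9.07932 ≈ 11085.85 mg.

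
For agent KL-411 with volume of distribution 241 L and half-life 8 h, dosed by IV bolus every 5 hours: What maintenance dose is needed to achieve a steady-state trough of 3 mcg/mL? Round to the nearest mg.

τ/t½ = 5/8 ≈ 0.625, so f = (1/2)^(5/8) ≈ 0.648420.
Cmin,ss = (D/Vd)·f/(1−f), so D = Cmin,ss·Vd·(1−f)/f.
D = 3 × 241 × (1−f)/f ≈ 3 × 241 × 0.54221 ≈ 392.02 mg.

392 mg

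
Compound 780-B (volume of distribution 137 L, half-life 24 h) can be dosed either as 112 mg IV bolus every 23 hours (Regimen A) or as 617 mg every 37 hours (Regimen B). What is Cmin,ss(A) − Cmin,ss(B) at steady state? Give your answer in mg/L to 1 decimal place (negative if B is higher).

-1.5 mg/L

Regimen A: f = (1/2)^(23/24) ≈ 0.5147; Cmin,ss = (112/137)·f/(1−f) ≈ 0.867 mg/L.
Regimen B: f = (1/2)^(37/24) ≈ 0.3435; Cmin,ss = (617/137)·f/(1−f) ≈ 2.356 mg/L.
Difference ≈ 0.867 − 2.356 ≈ -1.489 mg/L.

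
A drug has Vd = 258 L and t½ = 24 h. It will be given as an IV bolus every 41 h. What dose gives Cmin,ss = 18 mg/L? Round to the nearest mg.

10532 mg

τ/t½ = 41/24 ≈ 1.7083, so f = (1/2)^(41/24) ≈ 0.306013.
Cmin,ss = (D/Vd)·f/(1−f), so D = Cmin,ss·Vd·(1−f)/f.
D = 18 × 258 × (1−f)/f ≈ 18 × 258 × 2.26784 ≈ 10531.85 mg.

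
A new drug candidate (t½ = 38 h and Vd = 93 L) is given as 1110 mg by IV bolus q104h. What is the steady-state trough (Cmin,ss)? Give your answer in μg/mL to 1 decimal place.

τ/t½ = 104/38 ≈ 2.7368, so fraction remaining f = (1/2)^(104/38) ≈ 0.1500.
Accumulation ratio R = 1/(1 − f) ≈ 1/0.8500 ≈ 1.1765.
Each bolus raises the concentration by D/Vd = 1110/93 ≈ 11.935 μg/mL.
Cmax,ss = C₀/(1 − f) ≈ 11.935/0.8500 ≈ 14.041 μg/mL.
One interval later, Cmin,ss = Cmax,ss·e^(−kτ) ≈ 14.041 × 0.1500 ≈ 2.106 μg/mL.

2.1 μg/mL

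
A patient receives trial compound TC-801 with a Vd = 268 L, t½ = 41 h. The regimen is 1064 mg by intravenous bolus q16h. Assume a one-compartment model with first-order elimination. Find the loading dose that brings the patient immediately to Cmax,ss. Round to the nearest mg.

4489 mg

f = (1/2)^(16/41) ≈ 0.763001; accumulation ratio R = 1/(1−f) ≈ 4.21943.
Loading dose to hit Cmax,ss on first dose: D_load = D_maint·R ≈ 1064 × 4.21943 ≈ 4489.47 mg.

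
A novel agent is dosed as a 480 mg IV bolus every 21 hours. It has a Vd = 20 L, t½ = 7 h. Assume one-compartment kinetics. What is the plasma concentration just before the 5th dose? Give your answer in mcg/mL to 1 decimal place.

f = (1/2)^(τ/t½) = (1/2)^(21/7) ≈ 0.1250.
C₀ = D/Vd = 480/20 ≈ 24.000 mcg/mL.
Before the 5th dose, 4 doses have been given. Superposition: Cmin = C₀·(f + f² + … + f^4).
≈ 24.000 × (0.1250 + 0.0156 + 0.0020 + 0.0002) ≈ 24.000 × 0.1428 ≈ 3.427 mcg/mL.

3.4 mcg/mL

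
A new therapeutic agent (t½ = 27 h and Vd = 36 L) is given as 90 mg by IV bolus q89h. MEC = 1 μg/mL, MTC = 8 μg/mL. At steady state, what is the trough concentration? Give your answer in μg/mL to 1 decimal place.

0.3 μg/mL

τ/t½ = 89/27 ≈ 3.2963, so fraction remaining f = (1/2)^(89/27) ≈ 0.1018.
Each bolus raises the concentration by D/Vd = 90/36 ≈ 2.500 μg/mL.
Steady-state trough Cmin,ss = C₀·f/(1−f) ≈ 2.500 × 0.1018/0.8982 ≈ 0.283 μg/mL.
Trough 0.3 μg/mL vs MEC 1 μg/mL: subtherapeutic.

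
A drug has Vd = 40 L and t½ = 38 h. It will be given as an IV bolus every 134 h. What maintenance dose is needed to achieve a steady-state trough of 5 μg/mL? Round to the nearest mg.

2104 mg

τ/t½ = 134/38 ≈ 3.5263, so f = (1/2)^(134/38) ≈ 0.086791.
Cmin,ss = (D/Vd)·f/(1−f), so D = Cmin,ss·Vd·(1−f)/f.
D = 5 × 40 × (1−f)/f ≈ 5 × 40 × 10.52193 ≈ 2104.39 mg.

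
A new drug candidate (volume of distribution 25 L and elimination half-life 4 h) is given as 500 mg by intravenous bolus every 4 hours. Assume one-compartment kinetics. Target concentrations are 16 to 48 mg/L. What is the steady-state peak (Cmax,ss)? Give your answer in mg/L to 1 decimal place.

τ = 4 h = 1 half-life, so f = (1/2)^1 = 0.5.
At steady state, R = 1/(1 − 0.5) = 2/1.
Single-dose peak C₀ = D/Vd = 500/25 = 20 mg/L.
Steady-state peak Cmax,ss = C₀·R = 20 × 2/1 ≈ 40.000 mg/L.
Peak 40.0 mg/L vs MTC 48 mg/L: below toxic threshold.

40.0 mg/L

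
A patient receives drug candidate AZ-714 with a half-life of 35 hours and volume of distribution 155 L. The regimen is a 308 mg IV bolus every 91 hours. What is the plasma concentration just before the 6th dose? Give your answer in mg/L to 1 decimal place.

0.4 mg/L

f = (1/2)^(τ/t½) = (1/2)^(91/35) ≈ 0.1649.
C₀ = D/Vd = 308/155 ≈ 1.987 mg/L.
Before the 6th dose, 5 doses have been given. Superposition: Cmin = C₀·(f + f² + … + f^5).
≈ 1.987 × (0.1649 + 0.0272 + 0.0045 + 0.0007 + 0.0001) ≈ 1.987 × 0.1974 ≈ 0.392 mg/L.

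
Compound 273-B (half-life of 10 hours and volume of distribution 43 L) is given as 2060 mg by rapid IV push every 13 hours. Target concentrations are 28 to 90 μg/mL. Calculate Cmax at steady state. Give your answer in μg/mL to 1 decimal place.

k = ln2/t½ = ln2/10 ≈ 0.069315 h⁻¹; fraction remaining f = e^(−kτ) = e^(−0.069315×13) ≈ 0.4061.
Accumulation ratio R = 1/(1 − f) ≈ 1/0.5939 ≈ 1.6838.
Each bolus raises the concentration by D/Vd = 2060/43 ≈ 47.907 μg/mL.
Steady-state peak Cmax,ss = C₀·R ≈ 47.907 × 1.6838 ≈ 80.666 μg/mL.
Peak 80.7 μg/mL vs MTC 90 μg/mL: below toxic threshold.

80.7 μg/mL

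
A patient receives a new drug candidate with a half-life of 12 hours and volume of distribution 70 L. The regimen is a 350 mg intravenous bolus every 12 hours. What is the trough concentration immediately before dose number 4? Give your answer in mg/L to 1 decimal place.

4.4 mg/L

f = (1/2)^(τ/t½) = (1/2)^(12/12) ≈ 0.5000.
C₀ = D/Vd = 350/70 ≈ 5.000 mg/L.
Before the 4th dose, 3 doses have been given. Superposition: Cmin = C₀·(f + f² + … + f^3).
≈ 5.000 × (0.5000 + 0.2500 + 0.1250) ≈ 5.000 × 0.8750 ≈ 4.375 mg/L.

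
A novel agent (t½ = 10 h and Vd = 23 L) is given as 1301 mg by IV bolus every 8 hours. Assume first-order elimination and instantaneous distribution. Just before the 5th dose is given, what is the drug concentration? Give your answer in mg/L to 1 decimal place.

68.0 mg/L

f = (1/2)^(τ/t½) = (1/2)^(8/10) ≈ 0.5743.
C₀ = D/Vd = 1301/23 ≈ 56.565 mg/L.
Before the 5th dose, 4 doses have been given. Superposition: Cmin = C₀·(f + f² + … + f^4).
≈ 56.565 × (0.5743 + 0.3298 + 0.1894 + 0.1088) ≈ 56.565 × 1.2023 ≈ 68.008 mg/L.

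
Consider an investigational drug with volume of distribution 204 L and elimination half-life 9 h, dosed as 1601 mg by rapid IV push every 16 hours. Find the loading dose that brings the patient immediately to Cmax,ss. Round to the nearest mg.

f = (1/2)^(16/9) ≈ 0.291632; accumulation ratio R = 1/(1−f) ≈ 1.41170.
Loading dose to hit Cmax,ss on first dose: D_load = D_maint·R ≈ 1601 × 1.41170 ≈ 2260.13 mg.

2260 mg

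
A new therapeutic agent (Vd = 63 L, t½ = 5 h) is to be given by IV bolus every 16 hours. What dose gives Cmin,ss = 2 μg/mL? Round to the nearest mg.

1032 mg

τ/t½ = 16/5 ≈ 3.2, so f = (1/2)^(16/5) ≈ 0.108819.
Cmin,ss = (D/Vd)·f/(1−f), so D = Cmin,ss·Vd·(1−f)/f.
D = 2 × 63 × (1−f)/f ≈ 2 × 63 × 8.18957 ≈ 1031.89 mg.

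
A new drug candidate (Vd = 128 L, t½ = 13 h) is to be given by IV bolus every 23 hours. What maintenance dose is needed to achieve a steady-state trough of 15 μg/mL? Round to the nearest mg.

4625 mg

τ/t½ = 23/13 ≈ 1.7692, so f = (1/2)^(23/13) ≈ 0.293365.
Cmin,ss = (D/Vd)·f/(1−f), so D = Cmin,ss·Vd·(1−f)/f.
D = 15 × 128 × (1−f)/f ≈ 15 × 128 × 2.40872 ≈ 4624.74 mg.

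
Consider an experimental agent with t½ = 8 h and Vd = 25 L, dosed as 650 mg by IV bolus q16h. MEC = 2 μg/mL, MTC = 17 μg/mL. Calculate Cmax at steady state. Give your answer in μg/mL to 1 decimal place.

τ = 16 h = 2 half-lives, so f = (1/2)^2 = 0.25.
Accumulation ratio R = 1/(1 − f) = 1/0.75 = 4/3.
Single-dose peak C₀ = D/Vd = 650/25 = 26 μg/mL.
Steady-state peak Cmax,ss = C₀·R = 26 × 4/3 ≈ 34.667 μg/mL.
Peak 34.7 μg/mL vs MTC 17 μg/mL: exceeds toxic threshold.

34.7 μg/mL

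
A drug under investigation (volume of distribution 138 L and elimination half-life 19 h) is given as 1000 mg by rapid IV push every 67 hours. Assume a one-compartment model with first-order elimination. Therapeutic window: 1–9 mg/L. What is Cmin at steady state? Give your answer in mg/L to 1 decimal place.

0.7 mg/L

Over one 67-h interval, 67/19 ≈ 3.5263 half-lives elapse, leaving f ≈ 0.0868 of each dose.
Single-dose peak C₀ = D/Vd = 1000/138 ≈ 7.246 mg/L.
Steady-state trough Cmin,ss = C₀·f/(1−f) ≈ 7.246 × 0.0868/0.9132 ≈ 0.689 mg/L.
Trough 0.7 mg/L vs MEC 1 mg/L: subtherapeutic.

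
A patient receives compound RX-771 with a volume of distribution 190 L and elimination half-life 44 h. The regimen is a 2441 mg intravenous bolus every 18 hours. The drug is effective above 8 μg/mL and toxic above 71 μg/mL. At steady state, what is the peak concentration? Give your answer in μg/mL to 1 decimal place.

Over one 18-h interval, 18/44 ≈ 0.40909 half-lives elapse, leaving f ≈ 0.7531 of each dose.
Accumulation ratio R = 1/(1 − f) ≈ 1/0.2469 ≈ 4.0502.
Each bolus raises the concentration by D/Vd = 2441/190 ≈ 12.847 μg/mL.
Steady-state peak Cmax,ss = C₀·R ≈ 12.847 × 4.0502 ≈ 52.033 μg/mL.
Peak 52.0 μg/mL vs MTC 71 μg/mL: below toxic threshold.

52.0 μg/mL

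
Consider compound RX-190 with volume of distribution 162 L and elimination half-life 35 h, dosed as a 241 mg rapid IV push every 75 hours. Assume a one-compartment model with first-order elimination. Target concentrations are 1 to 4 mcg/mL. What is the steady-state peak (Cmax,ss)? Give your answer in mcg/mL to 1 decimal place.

1.9 mcg/mL

τ/t½ = 75/35 ≈ 2.1429, so fraction remaining f = (1/2)^(75/35) ≈ 0.2264.
Accumulation ratio R = 1/(1 − f) ≈ 1/0.7736 ≈ 1.2927.
Each bolus raises the concentration by D/Vd = 241/162 ≈ 1.488 mcg/mL.
Cmax,ss = C₀/(1 − f) ≈ 1.488/0.7736 ≈ 1.923 mcg/mL.
Peak 1.9 mcg/mL vs MTC 4 mcg/mL: below toxic threshold.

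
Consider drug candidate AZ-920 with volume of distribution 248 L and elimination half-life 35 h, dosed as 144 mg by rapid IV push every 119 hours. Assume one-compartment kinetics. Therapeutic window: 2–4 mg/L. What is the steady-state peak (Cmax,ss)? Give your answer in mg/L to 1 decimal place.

k = ln2/t½ = ln2/35 ≈ 0.019804 h⁻¹; fraction remaining f = e^(−kτ) = e^(−0.019804×119) ≈ 0.0947.
At steady state, accumulation factor R = 1/(1 − e^(−kτ)) ≈ 1.1046.
Each bolus raises the concentration by D/Vd = 144/248 ≈ 0.581 mg/L.
Cmax,ss = C₀/(1 − f) ≈ 0.581/0.9053 ≈ 0.642 mg/L.
Peak 0.6 mg/L vs MTC 4 mg/L: below toxic threshold.

0.6 mg/L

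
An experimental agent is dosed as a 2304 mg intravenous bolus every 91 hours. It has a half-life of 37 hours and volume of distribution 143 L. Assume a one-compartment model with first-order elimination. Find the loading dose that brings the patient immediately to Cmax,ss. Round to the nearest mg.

2816 mg

f = (1/2)^(91/37) ≈ 0.181815; accumulation ratio R = 1/(1−f) ≈ 1.22222.
Loading dose to hit Cmax,ss on first dose: D_load = D_maint·R ≈ 2304 × 1.22222 ≈ 2815.99 mg.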